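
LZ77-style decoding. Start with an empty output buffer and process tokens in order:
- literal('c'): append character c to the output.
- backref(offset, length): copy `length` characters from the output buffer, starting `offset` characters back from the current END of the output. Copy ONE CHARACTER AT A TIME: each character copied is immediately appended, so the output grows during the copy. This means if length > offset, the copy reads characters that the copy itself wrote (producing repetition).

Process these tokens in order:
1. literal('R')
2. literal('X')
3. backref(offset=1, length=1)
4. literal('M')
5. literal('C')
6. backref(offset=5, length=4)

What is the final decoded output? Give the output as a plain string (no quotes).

Token 1: literal('R'). Output: "R"
Token 2: literal('X'). Output: "RX"
Token 3: backref(off=1, len=1). Copied 'X' from pos 1. Output: "RXX"
Token 4: literal('M'). Output: "RXXM"
Token 5: literal('C'). Output: "RXXMC"
Token 6: backref(off=5, len=4). Copied 'RXXM' from pos 0. Output: "RXXMCRXXM"

Answer: RXXMCRXXM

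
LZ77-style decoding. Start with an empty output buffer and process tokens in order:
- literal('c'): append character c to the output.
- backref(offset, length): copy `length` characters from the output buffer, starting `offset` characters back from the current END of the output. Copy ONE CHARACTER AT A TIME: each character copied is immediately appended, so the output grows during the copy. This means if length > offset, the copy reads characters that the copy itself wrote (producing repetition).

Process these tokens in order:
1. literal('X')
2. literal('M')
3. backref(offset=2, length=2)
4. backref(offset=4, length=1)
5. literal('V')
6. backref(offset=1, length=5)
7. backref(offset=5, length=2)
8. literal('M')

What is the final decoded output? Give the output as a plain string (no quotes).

Token 1: literal('X'). Output: "X"
Token 2: literal('M'). Output: "XM"
Token 3: backref(off=2, len=2). Copied 'XM' from pos 0. Output: "XMXM"
Token 4: backref(off=4, len=1). Copied 'X' from pos 0. Output: "XMXMX"
Token 5: literal('V'). Output: "XMXMXV"
Token 6: backref(off=1, len=5) (overlapping!). Copied 'VVVVV' from pos 5. Output: "XMXMXVVVVVV"
Token 7: backref(off=5, len=2). Copied 'VV' from pos 6. Output: "XMXMXVVVVVVVV"
Token 8: literal('M'). Output: "XMXMXVVVVVVVVM"

Answer: XMXMXVVVVVVVVM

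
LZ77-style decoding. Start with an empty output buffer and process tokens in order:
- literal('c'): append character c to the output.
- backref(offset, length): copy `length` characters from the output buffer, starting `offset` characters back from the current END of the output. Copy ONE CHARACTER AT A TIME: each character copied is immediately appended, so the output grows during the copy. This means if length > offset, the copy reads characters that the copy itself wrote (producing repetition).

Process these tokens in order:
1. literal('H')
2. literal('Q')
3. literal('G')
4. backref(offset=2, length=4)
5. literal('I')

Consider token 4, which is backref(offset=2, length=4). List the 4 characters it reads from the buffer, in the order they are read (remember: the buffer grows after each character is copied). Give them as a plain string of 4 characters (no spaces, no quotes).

Answer: QGQG

Derivation:
Token 1: literal('H'). Output: "H"
Token 2: literal('Q'). Output: "HQ"
Token 3: literal('G'). Output: "HQG"
Token 4: backref(off=2, len=4). Buffer before: "HQG" (len 3)
  byte 1: read out[1]='Q', append. Buffer now: "HQGQ"
  byte 2: read out[2]='G', append. Buffer now: "HQGQG"
  byte 3: read out[3]='Q', append. Buffer now: "HQGQGQ"
  byte 4: read out[4]='G', append. Buffer now: "HQGQGQG"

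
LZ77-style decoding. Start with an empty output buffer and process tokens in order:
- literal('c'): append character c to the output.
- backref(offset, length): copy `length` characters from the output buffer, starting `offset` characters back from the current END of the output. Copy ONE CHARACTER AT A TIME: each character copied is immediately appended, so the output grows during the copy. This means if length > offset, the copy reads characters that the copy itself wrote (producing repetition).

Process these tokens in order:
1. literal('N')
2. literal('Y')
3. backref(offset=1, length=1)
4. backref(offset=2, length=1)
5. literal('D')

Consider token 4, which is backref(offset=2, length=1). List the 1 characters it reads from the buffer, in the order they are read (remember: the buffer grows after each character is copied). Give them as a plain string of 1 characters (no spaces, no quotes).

Token 1: literal('N'). Output: "N"
Token 2: literal('Y'). Output: "NY"
Token 3: backref(off=1, len=1). Copied 'Y' from pos 1. Output: "NYY"
Token 4: backref(off=2, len=1). Buffer before: "NYY" (len 3)
  byte 1: read out[1]='Y', append. Buffer now: "NYYY"

Answer: Y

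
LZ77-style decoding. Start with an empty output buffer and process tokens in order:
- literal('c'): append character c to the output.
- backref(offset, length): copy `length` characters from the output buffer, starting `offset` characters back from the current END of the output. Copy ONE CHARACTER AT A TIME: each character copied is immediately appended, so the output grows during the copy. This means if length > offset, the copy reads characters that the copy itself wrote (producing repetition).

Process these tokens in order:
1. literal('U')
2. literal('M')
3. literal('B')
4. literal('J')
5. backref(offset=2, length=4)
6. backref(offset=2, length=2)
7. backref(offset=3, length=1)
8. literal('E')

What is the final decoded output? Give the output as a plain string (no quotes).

Answer: UMBJBJBJBJJE

Derivation:
Token 1: literal('U'). Output: "U"
Token 2: literal('M'). Output: "UM"
Token 3: literal('B'). Output: "UMB"
Token 4: literal('J'). Output: "UMBJ"
Token 5: backref(off=2, len=4) (overlapping!). Copied 'BJBJ' from pos 2. Output: "UMBJBJBJ"
Token 6: backref(off=2, len=2). Copied 'BJ' from pos 6. Output: "UMBJBJBJBJ"
Token 7: backref(off=3, len=1). Copied 'J' from pos 7. Output: "UMBJBJBJBJJ"
Token 8: literal('E'). Output: "UMBJBJBJBJJE"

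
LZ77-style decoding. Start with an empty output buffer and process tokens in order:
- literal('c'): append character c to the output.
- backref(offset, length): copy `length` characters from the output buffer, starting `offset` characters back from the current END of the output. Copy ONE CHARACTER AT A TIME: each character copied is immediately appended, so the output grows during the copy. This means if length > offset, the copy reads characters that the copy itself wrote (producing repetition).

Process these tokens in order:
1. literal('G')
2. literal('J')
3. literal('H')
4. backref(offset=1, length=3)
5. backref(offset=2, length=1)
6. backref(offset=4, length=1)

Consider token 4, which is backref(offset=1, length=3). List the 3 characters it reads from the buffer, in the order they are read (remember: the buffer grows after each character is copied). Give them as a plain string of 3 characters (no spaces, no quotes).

Token 1: literal('G'). Output: "G"
Token 2: literal('J'). Output: "GJ"
Token 3: literal('H'). Output: "GJH"
Token 4: backref(off=1, len=3). Buffer before: "GJH" (len 3)
  byte 1: read out[2]='H', append. Buffer now: "GJHH"
  byte 2: read out[3]='H', append. Buffer now: "GJHHH"
  byte 3: read out[4]='H', append. Buffer now: "GJHHHH"

Answer: HHH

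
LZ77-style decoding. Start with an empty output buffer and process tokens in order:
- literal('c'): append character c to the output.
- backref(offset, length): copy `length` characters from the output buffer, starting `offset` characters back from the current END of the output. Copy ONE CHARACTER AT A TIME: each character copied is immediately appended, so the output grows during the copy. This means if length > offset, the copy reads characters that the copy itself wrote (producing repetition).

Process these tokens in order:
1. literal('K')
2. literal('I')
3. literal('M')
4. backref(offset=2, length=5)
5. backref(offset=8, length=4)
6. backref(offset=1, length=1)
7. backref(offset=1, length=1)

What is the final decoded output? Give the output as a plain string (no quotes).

Answer: KIMIMIMIKIMIII

Derivation:
Token 1: literal('K'). Output: "K"
Token 2: literal('I'). Output: "KI"
Token 3: literal('M'). Output: "KIM"
Token 4: backref(off=2, len=5) (overlapping!). Copied 'IMIMI' from pos 1. Output: "KIMIMIMI"
Token 5: backref(off=8, len=4). Copied 'KIMI' from pos 0. Output: "KIMIMIMIKIMI"
Token 6: backref(off=1, len=1). Copied 'I' from pos 11. Output: "KIMIMIMIKIMII"
Token 7: backref(off=1, len=1). Copied 'I' from pos 12. Output: "KIMIMIMIKIMIII"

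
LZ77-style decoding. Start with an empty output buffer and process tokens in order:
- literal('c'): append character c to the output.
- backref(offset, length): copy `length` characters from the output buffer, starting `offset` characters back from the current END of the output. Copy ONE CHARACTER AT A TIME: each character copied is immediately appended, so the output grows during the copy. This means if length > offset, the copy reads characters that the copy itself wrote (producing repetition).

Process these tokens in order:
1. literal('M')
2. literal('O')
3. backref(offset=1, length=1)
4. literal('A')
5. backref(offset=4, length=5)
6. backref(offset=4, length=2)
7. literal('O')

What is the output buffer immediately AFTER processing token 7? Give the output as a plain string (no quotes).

Answer: MOOAMOOAMOOO

Derivation:
Token 1: literal('M'). Output: "M"
Token 2: literal('O'). Output: "MO"
Token 3: backref(off=1, len=1). Copied 'O' from pos 1. Output: "MOO"
Token 4: literal('A'). Output: "MOOA"
Token 5: backref(off=4, len=5) (overlapping!). Copied 'MOOAM' from pos 0. Output: "MOOAMOOAM"
Token 6: backref(off=4, len=2). Copied 'OO' from pos 5. Output: "MOOAMOOAMOO"
Token 7: literal('O'). Output: "MOOAMOOAMOOO"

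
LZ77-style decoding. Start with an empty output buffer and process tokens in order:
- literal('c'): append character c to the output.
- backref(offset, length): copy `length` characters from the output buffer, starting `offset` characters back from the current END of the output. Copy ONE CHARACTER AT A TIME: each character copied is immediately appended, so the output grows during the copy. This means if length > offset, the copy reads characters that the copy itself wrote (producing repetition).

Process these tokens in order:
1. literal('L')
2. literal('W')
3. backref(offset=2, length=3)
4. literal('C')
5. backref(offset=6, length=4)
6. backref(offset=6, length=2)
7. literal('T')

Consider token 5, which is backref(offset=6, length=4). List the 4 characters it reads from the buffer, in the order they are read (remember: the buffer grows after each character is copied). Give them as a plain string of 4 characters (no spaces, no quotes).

Answer: LWLW

Derivation:
Token 1: literal('L'). Output: "L"
Token 2: literal('W'). Output: "LW"
Token 3: backref(off=2, len=3) (overlapping!). Copied 'LWL' from pos 0. Output: "LWLWL"
Token 4: literal('C'). Output: "LWLWLC"
Token 5: backref(off=6, len=4). Buffer before: "LWLWLC" (len 6)
  byte 1: read out[0]='L', append. Buffer now: "LWLWLCL"
  byte 2: read out[1]='W', append. Buffer now: "LWLWLCLW"
  byte 3: read out[2]='L', append. Buffer now: "LWLWLCLWL"
  byte 4: read out[3]='W', append. Buffer now: "LWLWLCLWLW"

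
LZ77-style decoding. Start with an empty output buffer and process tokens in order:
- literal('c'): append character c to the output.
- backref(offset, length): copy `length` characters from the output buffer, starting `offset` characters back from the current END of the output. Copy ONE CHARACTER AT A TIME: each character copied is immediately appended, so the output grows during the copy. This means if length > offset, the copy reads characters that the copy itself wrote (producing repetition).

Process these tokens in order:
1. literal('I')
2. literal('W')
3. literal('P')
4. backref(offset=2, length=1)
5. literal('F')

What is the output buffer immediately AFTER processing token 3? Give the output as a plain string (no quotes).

Answer: IWP

Derivation:
Token 1: literal('I'). Output: "I"
Token 2: literal('W'). Output: "IW"
Token 3: literal('P'). Output: "IWP"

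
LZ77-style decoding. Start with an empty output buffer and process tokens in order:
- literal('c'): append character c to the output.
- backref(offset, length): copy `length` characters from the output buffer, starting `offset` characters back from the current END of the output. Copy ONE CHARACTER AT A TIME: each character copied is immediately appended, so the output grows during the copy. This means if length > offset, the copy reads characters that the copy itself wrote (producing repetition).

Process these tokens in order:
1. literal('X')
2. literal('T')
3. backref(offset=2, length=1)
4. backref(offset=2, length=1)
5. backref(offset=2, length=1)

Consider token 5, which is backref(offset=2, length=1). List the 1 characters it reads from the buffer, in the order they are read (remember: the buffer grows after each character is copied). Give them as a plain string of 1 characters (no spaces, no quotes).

Token 1: literal('X'). Output: "X"
Token 2: literal('T'). Output: "XT"
Token 3: backref(off=2, len=1). Copied 'X' from pos 0. Output: "XTX"
Token 4: backref(off=2, len=1). Copied 'T' from pos 1. Output: "XTXT"
Token 5: backref(off=2, len=1). Buffer before: "XTXT" (len 4)
  byte 1: read out[2]='X', append. Buffer now: "XTXTX"

Answer: X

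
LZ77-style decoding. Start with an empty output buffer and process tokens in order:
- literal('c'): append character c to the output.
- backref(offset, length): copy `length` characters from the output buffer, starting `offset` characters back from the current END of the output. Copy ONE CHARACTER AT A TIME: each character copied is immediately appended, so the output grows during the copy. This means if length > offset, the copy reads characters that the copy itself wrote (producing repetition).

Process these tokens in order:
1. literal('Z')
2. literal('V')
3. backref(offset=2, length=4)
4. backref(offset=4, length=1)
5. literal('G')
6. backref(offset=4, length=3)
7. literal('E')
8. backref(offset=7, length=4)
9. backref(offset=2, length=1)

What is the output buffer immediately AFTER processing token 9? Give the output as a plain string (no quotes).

Answer: ZVZVZVZGZVZEVZGZG

Derivation:
Token 1: literal('Z'). Output: "Z"
Token 2: literal('V'). Output: "ZV"
Token 3: backref(off=2, len=4) (overlapping!). Copied 'ZVZV' from pos 0. Output: "ZVZVZV"
Token 4: backref(off=4, len=1). Copied 'Z' from pos 2. Output: "ZVZVZVZ"
Token 5: literal('G'). Output: "ZVZVZVZG"
Token 6: backref(off=4, len=3). Copied 'ZVZ' from pos 4. Output: "ZVZVZVZGZVZ"
Token 7: literal('E'). Output: "ZVZVZVZGZVZE"
Token 8: backref(off=7, len=4). Copied 'VZGZ' from pos 5. Output: "ZVZVZVZGZVZEVZGZ"
Token 9: backref(off=2, len=1). Copied 'G' from pos 14. Output: "ZVZVZVZGZVZEVZGZG"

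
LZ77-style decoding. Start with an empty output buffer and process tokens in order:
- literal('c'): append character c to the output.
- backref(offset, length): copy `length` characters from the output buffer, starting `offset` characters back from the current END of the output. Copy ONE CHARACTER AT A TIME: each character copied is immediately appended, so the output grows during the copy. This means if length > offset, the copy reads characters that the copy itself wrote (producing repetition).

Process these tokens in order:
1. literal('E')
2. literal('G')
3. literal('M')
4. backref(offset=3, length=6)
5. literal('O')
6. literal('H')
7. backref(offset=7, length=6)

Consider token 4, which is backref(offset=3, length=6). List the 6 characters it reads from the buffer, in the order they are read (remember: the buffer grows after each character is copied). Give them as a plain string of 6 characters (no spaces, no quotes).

Answer: EGMEGM

Derivation:
Token 1: literal('E'). Output: "E"
Token 2: literal('G'). Output: "EG"
Token 3: literal('M'). Output: "EGM"
Token 4: backref(off=3, len=6). Buffer before: "EGM" (len 3)
  byte 1: read out[0]='E', append. Buffer now: "EGME"
  byte 2: read out[1]='G', append. Buffer now: "EGMEG"
  byte 3: read out[2]='M', append. Buffer now: "EGMEGM"
  byte 4: read out[3]='E', append. Buffer now: "EGMEGME"
  byte 5: read out[4]='G', append. Buffer now: "EGMEGMEG"
  byte 6: read out[5]='M', append. Buffer now: "EGMEGMEGM"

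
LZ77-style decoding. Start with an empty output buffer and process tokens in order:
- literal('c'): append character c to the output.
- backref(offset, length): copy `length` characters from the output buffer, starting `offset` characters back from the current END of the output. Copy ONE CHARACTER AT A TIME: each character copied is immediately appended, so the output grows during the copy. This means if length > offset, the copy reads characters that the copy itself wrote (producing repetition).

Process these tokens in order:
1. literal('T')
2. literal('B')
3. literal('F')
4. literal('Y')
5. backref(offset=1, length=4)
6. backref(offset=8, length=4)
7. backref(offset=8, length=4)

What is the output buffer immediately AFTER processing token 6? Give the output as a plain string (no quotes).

Answer: TBFYYYYYTBFY

Derivation:
Token 1: literal('T'). Output: "T"
Token 2: literal('B'). Output: "TB"
Token 3: literal('F'). Output: "TBF"
Token 4: literal('Y'). Output: "TBFY"
Token 5: backref(off=1, len=4) (overlapping!). Copied 'YYYY' from pos 3. Output: "TBFYYYYY"
Token 6: backref(off=8, len=4). Copied 'TBFY' from pos 0. Output: "TBFYYYYYTBFY"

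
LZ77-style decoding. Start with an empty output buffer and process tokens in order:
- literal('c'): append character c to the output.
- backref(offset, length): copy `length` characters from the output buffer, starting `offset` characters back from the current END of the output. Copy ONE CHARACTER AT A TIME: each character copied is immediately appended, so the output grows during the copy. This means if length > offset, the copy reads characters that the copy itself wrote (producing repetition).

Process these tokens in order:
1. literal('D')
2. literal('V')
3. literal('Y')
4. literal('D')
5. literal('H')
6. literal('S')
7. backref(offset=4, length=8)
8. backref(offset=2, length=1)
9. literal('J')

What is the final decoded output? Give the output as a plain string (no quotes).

Answer: DVYDHSYDHSYDHSHJ

Derivation:
Token 1: literal('D'). Output: "D"
Token 2: literal('V'). Output: "DV"
Token 3: literal('Y'). Output: "DVY"
Token 4: literal('D'). Output: "DVYD"
Token 5: literal('H'). Output: "DVYDH"
Token 6: literal('S'). Output: "DVYDHS"
Token 7: backref(off=4, len=8) (overlapping!). Copied 'YDHSYDHS' from pos 2. Output: "DVYDHSYDHSYDHS"
Token 8: backref(off=2, len=1). Copied 'H' from pos 12. Output: "DVYDHSYDHSYDHSH"
Token 9: literal('J'). Output: "DVYDHSYDHSYDHSHJ"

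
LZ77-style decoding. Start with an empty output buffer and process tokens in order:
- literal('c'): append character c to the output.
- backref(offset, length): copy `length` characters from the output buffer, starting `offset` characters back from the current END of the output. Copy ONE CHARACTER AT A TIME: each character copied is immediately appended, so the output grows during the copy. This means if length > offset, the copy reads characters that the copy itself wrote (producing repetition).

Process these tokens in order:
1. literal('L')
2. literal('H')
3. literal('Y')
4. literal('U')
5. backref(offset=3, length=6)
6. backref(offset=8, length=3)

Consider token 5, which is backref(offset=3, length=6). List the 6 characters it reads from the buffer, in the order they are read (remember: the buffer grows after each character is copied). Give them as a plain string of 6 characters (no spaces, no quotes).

Token 1: literal('L'). Output: "L"
Token 2: literal('H'). Output: "LH"
Token 3: literal('Y'). Output: "LHY"
Token 4: literal('U'). Output: "LHYU"
Token 5: backref(off=3, len=6). Buffer before: "LHYU" (len 4)
  byte 1: read out[1]='H', append. Buffer now: "LHYUH"
  byte 2: read out[2]='Y', append. Buffer now: "LHYUHY"
  byte 3: read out[3]='U', append. Buffer now: "LHYUHYU"
  byte 4: read out[4]='H', append. Buffer now: "LHYUHYUH"
  byte 5: read out[5]='Y', append. Buffer now: "LHYUHYUHY"
  byte 6: read out[6]='U', append. Buffer now: "LHYUHYUHYU"

Answer: HYUHYU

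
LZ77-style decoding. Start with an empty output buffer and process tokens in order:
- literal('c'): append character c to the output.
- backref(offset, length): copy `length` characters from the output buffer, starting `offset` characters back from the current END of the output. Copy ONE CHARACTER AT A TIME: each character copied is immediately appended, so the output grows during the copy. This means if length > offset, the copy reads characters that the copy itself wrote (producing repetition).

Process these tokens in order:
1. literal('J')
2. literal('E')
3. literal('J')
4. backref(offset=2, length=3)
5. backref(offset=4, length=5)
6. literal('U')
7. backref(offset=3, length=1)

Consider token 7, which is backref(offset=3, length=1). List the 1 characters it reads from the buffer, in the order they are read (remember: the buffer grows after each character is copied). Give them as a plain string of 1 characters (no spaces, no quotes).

Token 1: literal('J'). Output: "J"
Token 2: literal('E'). Output: "JE"
Token 3: literal('J'). Output: "JEJ"
Token 4: backref(off=2, len=3) (overlapping!). Copied 'EJE' from pos 1. Output: "JEJEJE"
Token 5: backref(off=4, len=5) (overlapping!). Copied 'JEJEJ' from pos 2. Output: "JEJEJEJEJEJ"
Token 6: literal('U'). Output: "JEJEJEJEJEJU"
Token 7: backref(off=3, len=1). Buffer before: "JEJEJEJEJEJU" (len 12)
  byte 1: read out[9]='E', append. Buffer now: "JEJEJEJEJEJUE"

Answer: E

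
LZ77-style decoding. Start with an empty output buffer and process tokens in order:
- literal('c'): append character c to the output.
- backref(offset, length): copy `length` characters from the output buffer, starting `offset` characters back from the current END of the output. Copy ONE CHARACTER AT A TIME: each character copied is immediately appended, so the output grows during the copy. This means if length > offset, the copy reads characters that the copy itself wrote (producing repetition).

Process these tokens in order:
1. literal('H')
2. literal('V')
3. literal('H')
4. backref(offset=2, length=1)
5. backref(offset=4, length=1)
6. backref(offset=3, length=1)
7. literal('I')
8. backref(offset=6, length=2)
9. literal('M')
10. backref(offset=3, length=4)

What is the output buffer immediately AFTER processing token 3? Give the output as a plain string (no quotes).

Token 1: literal('H'). Output: "H"
Token 2: literal('V'). Output: "HV"
Token 3: literal('H'). Output: "HVH"

Answer: HVH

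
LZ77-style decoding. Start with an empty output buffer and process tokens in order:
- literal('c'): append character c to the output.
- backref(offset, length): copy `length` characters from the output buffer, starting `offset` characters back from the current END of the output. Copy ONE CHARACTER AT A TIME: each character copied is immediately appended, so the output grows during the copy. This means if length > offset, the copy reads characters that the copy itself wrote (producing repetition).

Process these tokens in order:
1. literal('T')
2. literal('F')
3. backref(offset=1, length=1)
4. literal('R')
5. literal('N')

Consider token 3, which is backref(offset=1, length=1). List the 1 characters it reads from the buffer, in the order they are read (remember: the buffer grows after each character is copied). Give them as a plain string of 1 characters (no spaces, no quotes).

Token 1: literal('T'). Output: "T"
Token 2: literal('F'). Output: "TF"
Token 3: backref(off=1, len=1). Buffer before: "TF" (len 2)
  byte 1: read out[1]='F', append. Buffer now: "TFF"

Answer: F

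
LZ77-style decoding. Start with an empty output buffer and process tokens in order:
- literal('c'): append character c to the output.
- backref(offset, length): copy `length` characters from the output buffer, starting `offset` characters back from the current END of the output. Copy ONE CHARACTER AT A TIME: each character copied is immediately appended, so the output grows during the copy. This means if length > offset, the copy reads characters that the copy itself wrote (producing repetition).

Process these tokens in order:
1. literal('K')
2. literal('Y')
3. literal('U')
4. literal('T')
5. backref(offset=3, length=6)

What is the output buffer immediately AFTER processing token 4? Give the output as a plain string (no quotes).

Answer: KYUT

Derivation:
Token 1: literal('K'). Output: "K"
Token 2: literal('Y'). Output: "KY"
Token 3: literal('U'). Output: "KYU"
Token 4: literal('T'). Output: "KYUT"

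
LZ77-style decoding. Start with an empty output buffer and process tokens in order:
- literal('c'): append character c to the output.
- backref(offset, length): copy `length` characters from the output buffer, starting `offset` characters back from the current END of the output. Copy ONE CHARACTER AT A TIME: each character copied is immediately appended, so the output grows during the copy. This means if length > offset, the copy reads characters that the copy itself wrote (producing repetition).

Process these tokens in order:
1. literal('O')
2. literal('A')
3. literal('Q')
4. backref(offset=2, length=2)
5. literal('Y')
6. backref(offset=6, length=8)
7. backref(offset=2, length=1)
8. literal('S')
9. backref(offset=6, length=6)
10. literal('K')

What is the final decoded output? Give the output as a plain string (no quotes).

Answer: OAQAQYOAQAQYOAOSQYOAOSK

Derivation:
Token 1: literal('O'). Output: "O"
Token 2: literal('A'). Output: "OA"
Token 3: literal('Q'). Output: "OAQ"
Token 4: backref(off=2, len=2). Copied 'AQ' from pos 1. Output: "OAQAQ"
Token 5: literal('Y'). Output: "OAQAQY"
Token 6: backref(off=6, len=8) (overlapping!). Copied 'OAQAQYOA' from pos 0. Output: "OAQAQYOAQAQYOA"
Token 7: backref(off=2, len=1). Copied 'O' from pos 12. Output: "OAQAQYOAQAQYOAO"
Token 8: literal('S'). Output: "OAQAQYOAQAQYOAOS"
Token 9: backref(off=6, len=6). Copied 'QYOAOS' from pos 10. Output: "OAQAQYOAQAQYOAOSQYOAOS"
Token 10: literal('K'). Output: "OAQAQYOAQAQYOAOSQYOAOSK"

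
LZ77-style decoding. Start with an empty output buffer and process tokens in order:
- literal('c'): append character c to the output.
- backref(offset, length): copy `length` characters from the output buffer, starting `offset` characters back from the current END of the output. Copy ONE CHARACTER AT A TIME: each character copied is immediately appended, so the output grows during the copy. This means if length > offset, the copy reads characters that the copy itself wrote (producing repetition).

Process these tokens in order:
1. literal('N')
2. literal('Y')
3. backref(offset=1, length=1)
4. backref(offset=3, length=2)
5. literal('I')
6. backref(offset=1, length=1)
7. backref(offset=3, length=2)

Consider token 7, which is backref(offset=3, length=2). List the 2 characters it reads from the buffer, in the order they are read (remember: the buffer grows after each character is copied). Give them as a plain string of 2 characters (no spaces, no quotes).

Answer: YI

Derivation:
Token 1: literal('N'). Output: "N"
Token 2: literal('Y'). Output: "NY"
Token 3: backref(off=1, len=1). Copied 'Y' from pos 1. Output: "NYY"
Token 4: backref(off=3, len=2). Copied 'NY' from pos 0. Output: "NYYNY"
Token 5: literal('I'). Output: "NYYNYI"
Token 6: backref(off=1, len=1). Copied 'I' from pos 5. Output: "NYYNYII"
Token 7: backref(off=3, len=2). Buffer before: "NYYNYII" (len 7)
  byte 1: read out[4]='Y', append. Buffer now: "NYYNYIIY"
  byte 2: read out[5]='I', append. Buffer now: "NYYNYIIYI"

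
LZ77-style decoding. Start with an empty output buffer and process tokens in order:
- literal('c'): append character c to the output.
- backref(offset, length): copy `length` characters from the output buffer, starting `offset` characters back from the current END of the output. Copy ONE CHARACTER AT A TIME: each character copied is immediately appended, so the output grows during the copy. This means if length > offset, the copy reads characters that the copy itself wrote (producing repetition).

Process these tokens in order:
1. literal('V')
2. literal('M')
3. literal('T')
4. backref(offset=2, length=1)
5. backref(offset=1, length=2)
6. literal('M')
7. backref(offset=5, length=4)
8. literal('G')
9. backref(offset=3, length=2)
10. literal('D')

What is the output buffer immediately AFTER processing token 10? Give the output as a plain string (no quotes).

Answer: VMTMMMMTMMMGMMD

Derivation:
Token 1: literal('V'). Output: "V"
Token 2: literal('M'). Output: "VM"
Token 3: literal('T'). Output: "VMT"
Token 4: backref(off=2, len=1). Copied 'M' from pos 1. Output: "VMTM"
Token 5: backref(off=1, len=2) (overlapping!). Copied 'MM' from pos 3. Output: "VMTMMM"
Token 6: literal('M'). Output: "VMTMMMM"
Token 7: backref(off=5, len=4). Copied 'TMMM' from pos 2. Output: "VMTMMMMTMMM"
Token 8: literal('G'). Output: "VMTMMMMTMMMG"
Token 9: backref(off=3, len=2). Copied 'MM' from pos 9. Output: "VMTMMMMTMMMGMM"
Token 10: literal('D'). Output: "VMTMMMMTMMMGMMD"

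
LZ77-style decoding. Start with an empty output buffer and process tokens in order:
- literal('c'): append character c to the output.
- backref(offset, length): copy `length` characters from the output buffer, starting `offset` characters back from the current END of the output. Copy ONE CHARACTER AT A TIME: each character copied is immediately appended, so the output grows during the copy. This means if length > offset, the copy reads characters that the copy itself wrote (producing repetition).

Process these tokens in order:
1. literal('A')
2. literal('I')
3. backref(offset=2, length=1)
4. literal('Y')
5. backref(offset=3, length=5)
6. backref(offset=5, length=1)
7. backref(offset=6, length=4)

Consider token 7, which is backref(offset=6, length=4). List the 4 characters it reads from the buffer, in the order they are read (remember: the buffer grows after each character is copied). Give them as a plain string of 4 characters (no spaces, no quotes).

Token 1: literal('A'). Output: "A"
Token 2: literal('I'). Output: "AI"
Token 3: backref(off=2, len=1). Copied 'A' from pos 0. Output: "AIA"
Token 4: literal('Y'). Output: "AIAY"
Token 5: backref(off=3, len=5) (overlapping!). Copied 'IAYIA' from pos 1. Output: "AIAYIAYIA"
Token 6: backref(off=5, len=1). Copied 'I' from pos 4. Output: "AIAYIAYIAI"
Token 7: backref(off=6, len=4). Buffer before: "AIAYIAYIAI" (len 10)
  byte 1: read out[4]='I', append. Buffer now: "AIAYIAYIAII"
  byte 2: read out[5]='A', append. Buffer now: "AIAYIAYIAIIA"
  byte 3: read out[6]='Y', append. Buffer now: "AIAYIAYIAIIAY"
  byte 4: read out[7]='I', append. Buffer now: "AIAYIAYIAIIAYI"

Answer: IAYI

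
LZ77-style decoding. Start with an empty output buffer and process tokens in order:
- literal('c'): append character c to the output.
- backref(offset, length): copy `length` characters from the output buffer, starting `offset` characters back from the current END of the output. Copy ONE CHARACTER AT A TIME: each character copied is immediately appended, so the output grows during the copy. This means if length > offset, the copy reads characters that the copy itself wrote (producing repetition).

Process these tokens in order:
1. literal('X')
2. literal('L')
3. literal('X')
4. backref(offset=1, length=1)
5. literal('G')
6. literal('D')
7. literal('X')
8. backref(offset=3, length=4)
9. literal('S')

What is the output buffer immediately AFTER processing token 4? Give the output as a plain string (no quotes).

Answer: XLXX

Derivation:
Token 1: literal('X'). Output: "X"
Token 2: literal('L'). Output: "XL"
Token 3: literal('X'). Output: "XLX"
Token 4: backref(off=1, len=1). Copied 'X' from pos 2. Output: "XLXX"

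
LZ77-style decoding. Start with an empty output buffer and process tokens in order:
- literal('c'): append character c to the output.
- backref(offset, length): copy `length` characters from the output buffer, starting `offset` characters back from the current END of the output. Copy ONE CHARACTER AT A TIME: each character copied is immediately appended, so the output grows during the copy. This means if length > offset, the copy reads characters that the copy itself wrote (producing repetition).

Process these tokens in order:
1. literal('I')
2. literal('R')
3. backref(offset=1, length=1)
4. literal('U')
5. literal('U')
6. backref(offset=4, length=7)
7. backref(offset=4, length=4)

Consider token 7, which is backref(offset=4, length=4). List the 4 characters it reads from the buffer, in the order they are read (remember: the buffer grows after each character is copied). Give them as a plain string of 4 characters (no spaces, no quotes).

Answer: URRU

Derivation:
Token 1: literal('I'). Output: "I"
Token 2: literal('R'). Output: "IR"
Token 3: backref(off=1, len=1). Copied 'R' from pos 1. Output: "IRR"
Token 4: literal('U'). Output: "IRRU"
Token 5: literal('U'). Output: "IRRUU"
Token 6: backref(off=4, len=7) (overlapping!). Copied 'RRUURRU' from pos 1. Output: "IRRUURRUURRU"
Token 7: backref(off=4, len=4). Buffer before: "IRRUURRUURRU" (len 12)
  byte 1: read out[8]='U', append. Buffer now: "IRRUURRUURRUU"
  byte 2: read out[9]='R', append. Buffer now: "IRRUURRUURRUUR"
  byte 3: read out[10]='R', append. Buffer now: "IRRUURRUURRUURR"
  byte 4: read out[11]='U', append. Buffer now: "IRRUURRUURRUURRU"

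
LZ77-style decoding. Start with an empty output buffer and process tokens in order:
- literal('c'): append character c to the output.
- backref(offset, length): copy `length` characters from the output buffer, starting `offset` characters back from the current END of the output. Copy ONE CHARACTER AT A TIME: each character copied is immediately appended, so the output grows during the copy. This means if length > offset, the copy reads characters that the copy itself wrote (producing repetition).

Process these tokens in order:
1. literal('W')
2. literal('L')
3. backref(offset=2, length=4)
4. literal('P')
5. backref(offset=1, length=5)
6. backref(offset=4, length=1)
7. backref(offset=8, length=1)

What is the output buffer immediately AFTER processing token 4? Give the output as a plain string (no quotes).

Token 1: literal('W'). Output: "W"
Token 2: literal('L'). Output: "WL"
Token 3: backref(off=2, len=4) (overlapping!). Copied 'WLWL' from pos 0. Output: "WLWLWL"
Token 4: literal('P'). Output: "WLWLWLP"

Answer: WLWLWLP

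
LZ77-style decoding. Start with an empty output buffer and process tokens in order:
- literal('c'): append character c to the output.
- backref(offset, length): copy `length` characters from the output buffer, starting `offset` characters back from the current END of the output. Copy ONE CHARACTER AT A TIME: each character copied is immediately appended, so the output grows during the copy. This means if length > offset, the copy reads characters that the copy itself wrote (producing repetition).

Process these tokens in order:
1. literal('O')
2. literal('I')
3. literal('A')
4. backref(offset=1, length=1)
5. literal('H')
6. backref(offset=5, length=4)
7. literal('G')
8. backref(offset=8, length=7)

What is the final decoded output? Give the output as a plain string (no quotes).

Answer: OIAAHOIAAGAAHOIAA

Derivation:
Token 1: literal('O'). Output: "O"
Token 2: literal('I'). Output: "OI"
Token 3: literal('A'). Output: "OIA"
Token 4: backref(off=1, len=1). Copied 'A' from pos 2. Output: "OIAA"
Token 5: literal('H'). Output: "OIAAH"
Token 6: backref(off=5, len=4). Copied 'OIAA' from pos 0. Output: "OIAAHOIAA"
Token 7: literal('G'). Output: "OIAAHOIAAG"
Token 8: backref(off=8, len=7). Copied 'AAHOIAA' from pos 2. Output: "OIAAHOIAAGAAHOIAA"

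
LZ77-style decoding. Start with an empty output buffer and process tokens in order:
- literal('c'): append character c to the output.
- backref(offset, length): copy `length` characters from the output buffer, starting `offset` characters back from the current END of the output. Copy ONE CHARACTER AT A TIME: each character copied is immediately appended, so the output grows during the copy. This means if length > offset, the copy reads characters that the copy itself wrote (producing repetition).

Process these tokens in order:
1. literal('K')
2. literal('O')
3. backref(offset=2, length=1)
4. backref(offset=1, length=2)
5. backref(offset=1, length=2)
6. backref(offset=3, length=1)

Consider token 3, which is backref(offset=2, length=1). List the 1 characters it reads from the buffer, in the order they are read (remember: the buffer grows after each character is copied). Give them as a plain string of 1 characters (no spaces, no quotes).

Answer: K

Derivation:
Token 1: literal('K'). Output: "K"
Token 2: literal('O'). Output: "KO"
Token 3: backref(off=2, len=1). Buffer before: "KO" (len 2)
  byte 1: read out[0]='K', append. Buffer now: "KOK"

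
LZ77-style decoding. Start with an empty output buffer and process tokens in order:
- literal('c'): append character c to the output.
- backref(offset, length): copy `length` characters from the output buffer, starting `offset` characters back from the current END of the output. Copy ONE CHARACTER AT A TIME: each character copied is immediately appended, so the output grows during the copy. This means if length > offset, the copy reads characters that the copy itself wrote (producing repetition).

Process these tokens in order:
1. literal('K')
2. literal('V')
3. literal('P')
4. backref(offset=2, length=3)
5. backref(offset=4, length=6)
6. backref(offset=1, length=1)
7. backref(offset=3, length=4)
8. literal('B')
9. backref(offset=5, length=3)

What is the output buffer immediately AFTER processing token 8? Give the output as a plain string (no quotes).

Answer: KVPVPVPVPVPVVPVVPB

Derivation:
Token 1: literal('K'). Output: "K"
Token 2: literal('V'). Output: "KV"
Token 3: literal('P'). Output: "KVP"
Token 4: backref(off=2, len=3) (overlapping!). Copied 'VPV' from pos 1. Output: "KVPVPV"
Token 5: backref(off=4, len=6) (overlapping!). Copied 'PVPVPV' from pos 2. Output: "KVPVPVPVPVPV"
Token 6: backref(off=1, len=1). Copied 'V' from pos 11. Output: "KVPVPVPVPVPVV"
Token 7: backref(off=3, len=4) (overlapping!). Copied 'PVVP' from pos 10. Output: "KVPVPVPVPVPVVPVVP"
Token 8: literal('B'). Output: "KVPVPVPVPVPVVPVVPB"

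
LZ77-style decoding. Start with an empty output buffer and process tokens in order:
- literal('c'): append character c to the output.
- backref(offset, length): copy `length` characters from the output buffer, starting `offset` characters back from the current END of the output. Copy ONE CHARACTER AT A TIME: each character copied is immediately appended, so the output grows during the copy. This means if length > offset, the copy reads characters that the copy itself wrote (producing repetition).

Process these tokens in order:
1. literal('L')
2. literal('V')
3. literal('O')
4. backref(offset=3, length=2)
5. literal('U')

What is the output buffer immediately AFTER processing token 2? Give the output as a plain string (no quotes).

Answer: LV

Derivation:
Token 1: literal('L'). Output: "L"
Token 2: literal('V'). Output: "LV"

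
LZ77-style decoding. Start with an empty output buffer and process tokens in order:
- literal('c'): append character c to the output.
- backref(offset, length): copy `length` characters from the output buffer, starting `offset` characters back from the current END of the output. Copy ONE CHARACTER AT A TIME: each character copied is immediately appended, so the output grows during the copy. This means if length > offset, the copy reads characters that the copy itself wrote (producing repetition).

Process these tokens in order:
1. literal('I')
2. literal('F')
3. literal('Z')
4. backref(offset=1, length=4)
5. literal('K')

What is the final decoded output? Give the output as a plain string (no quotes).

Answer: IFZZZZZK

Derivation:
Token 1: literal('I'). Output: "I"
Token 2: literal('F'). Output: "IF"
Token 3: literal('Z'). Output: "IFZ"
Token 4: backref(off=1, len=4) (overlapping!). Copied 'ZZZZ' from pos 2. Output: "IFZZZZZ"
Token 5: literal('K'). Output: "IFZZZZZK"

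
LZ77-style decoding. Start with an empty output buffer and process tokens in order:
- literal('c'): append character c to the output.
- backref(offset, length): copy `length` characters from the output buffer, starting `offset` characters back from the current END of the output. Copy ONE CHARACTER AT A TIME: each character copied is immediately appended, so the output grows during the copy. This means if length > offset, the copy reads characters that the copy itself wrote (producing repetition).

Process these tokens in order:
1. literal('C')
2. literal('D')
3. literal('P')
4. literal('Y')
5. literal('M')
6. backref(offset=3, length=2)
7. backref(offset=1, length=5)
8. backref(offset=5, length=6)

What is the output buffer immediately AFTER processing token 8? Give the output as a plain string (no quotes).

Token 1: literal('C'). Output: "C"
Token 2: literal('D'). Output: "CD"
Token 3: literal('P'). Output: "CDP"
Token 4: literal('Y'). Output: "CDPY"
Token 5: literal('M'). Output: "CDPYM"
Token 6: backref(off=3, len=2). Copied 'PY' from pos 2. Output: "CDPYMPY"
Token 7: backref(off=1, len=5) (overlapping!). Copied 'YYYYY' from pos 6. Output: "CDPYMPYYYYYY"
Token 8: backref(off=5, len=6) (overlapping!). Copied 'YYYYYY' from pos 7. Output: "CDPYMPYYYYYYYYYYYY"

Answer: CDPYMPYYYYYYYYYYYY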